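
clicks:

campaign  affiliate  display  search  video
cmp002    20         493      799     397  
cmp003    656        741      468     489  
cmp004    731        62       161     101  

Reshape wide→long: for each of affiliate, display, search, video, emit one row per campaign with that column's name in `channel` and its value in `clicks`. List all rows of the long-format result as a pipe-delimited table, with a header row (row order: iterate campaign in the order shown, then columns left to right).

| campaign | channel | clicks |
| cmp002 | affiliate | 20 |
| cmp002 | display | 493 |
| cmp002 | search | 799 |
| cmp002 | video | 397 |
| cmp003 | affiliate | 656 |
| cmp003 | display | 741 |
| cmp003 | search | 468 |
| cmp003 | video | 489 |
| cmp004 | affiliate | 731 |
| cmp004 | display | 62 |
| cmp004 | search | 161 |
| cmp004 | video | 101 |

Each (campaign, column) pair becomes one row: 3 × 4 = 12 rows.
For example, (cmp002, affiliate) → clicks=20.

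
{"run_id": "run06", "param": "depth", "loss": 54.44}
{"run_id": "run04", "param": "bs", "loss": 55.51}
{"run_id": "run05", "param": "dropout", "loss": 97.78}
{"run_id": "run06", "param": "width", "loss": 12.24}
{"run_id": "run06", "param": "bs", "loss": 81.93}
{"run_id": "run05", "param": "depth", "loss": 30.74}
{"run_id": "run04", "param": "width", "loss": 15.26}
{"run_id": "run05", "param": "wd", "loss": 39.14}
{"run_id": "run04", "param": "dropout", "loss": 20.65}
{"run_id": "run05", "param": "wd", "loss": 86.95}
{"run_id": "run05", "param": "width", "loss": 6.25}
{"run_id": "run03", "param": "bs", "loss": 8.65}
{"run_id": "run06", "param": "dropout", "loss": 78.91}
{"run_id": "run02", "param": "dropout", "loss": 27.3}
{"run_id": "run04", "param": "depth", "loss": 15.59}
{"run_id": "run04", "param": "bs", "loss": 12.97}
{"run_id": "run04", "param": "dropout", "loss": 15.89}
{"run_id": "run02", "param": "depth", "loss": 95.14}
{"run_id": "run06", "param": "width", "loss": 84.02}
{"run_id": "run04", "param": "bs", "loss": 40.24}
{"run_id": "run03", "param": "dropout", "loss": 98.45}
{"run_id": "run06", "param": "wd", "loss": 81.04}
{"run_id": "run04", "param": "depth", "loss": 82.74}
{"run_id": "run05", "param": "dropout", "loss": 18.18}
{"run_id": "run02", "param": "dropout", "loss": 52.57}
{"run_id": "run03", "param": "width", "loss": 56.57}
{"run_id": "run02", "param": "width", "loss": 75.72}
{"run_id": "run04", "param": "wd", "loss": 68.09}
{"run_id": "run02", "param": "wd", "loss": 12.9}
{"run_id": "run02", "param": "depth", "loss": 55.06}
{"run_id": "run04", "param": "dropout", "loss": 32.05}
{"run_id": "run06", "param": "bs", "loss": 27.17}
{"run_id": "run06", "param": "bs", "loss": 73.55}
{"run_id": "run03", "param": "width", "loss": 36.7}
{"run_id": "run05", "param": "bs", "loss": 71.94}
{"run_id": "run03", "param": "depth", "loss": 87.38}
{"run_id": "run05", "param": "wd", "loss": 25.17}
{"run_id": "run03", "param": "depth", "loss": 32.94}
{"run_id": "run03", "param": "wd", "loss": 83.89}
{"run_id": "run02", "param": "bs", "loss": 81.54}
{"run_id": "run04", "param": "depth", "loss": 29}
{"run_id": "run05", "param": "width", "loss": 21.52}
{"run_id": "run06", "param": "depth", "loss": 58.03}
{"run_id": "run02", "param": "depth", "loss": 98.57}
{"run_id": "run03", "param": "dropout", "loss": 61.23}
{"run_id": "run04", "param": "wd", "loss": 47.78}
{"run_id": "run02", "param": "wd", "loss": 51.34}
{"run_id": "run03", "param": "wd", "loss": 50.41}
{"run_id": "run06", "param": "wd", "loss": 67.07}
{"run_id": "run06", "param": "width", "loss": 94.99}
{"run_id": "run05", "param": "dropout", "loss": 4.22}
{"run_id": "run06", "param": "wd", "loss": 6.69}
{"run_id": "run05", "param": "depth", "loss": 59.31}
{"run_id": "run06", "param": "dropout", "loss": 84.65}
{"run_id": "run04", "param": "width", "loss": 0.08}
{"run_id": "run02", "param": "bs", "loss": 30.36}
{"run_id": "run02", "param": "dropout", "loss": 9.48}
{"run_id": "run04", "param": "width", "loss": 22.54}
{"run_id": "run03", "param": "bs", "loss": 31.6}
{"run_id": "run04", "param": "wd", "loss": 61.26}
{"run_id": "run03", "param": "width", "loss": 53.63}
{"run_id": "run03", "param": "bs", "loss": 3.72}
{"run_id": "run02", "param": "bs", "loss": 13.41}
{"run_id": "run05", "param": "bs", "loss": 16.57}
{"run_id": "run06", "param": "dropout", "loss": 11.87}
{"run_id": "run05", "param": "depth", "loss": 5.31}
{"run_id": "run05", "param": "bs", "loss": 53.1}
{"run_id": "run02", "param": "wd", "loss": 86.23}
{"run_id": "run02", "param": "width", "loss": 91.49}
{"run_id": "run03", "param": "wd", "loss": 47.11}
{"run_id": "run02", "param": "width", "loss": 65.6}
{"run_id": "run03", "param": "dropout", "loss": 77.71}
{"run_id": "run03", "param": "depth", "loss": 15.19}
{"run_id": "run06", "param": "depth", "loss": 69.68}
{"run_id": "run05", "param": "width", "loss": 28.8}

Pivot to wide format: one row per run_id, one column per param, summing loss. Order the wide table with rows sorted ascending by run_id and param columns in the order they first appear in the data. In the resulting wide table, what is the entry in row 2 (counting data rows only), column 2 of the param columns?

With rows sorted ascending by run_id, row 2 is run_id=run03. param columns in first-appearance order: depth, bs, dropout, width, wd; column 2 is bs.
Long rows with run_id=run03, param=bs: 8.65 + 31.6 + 3.72 = 43.97.

43.97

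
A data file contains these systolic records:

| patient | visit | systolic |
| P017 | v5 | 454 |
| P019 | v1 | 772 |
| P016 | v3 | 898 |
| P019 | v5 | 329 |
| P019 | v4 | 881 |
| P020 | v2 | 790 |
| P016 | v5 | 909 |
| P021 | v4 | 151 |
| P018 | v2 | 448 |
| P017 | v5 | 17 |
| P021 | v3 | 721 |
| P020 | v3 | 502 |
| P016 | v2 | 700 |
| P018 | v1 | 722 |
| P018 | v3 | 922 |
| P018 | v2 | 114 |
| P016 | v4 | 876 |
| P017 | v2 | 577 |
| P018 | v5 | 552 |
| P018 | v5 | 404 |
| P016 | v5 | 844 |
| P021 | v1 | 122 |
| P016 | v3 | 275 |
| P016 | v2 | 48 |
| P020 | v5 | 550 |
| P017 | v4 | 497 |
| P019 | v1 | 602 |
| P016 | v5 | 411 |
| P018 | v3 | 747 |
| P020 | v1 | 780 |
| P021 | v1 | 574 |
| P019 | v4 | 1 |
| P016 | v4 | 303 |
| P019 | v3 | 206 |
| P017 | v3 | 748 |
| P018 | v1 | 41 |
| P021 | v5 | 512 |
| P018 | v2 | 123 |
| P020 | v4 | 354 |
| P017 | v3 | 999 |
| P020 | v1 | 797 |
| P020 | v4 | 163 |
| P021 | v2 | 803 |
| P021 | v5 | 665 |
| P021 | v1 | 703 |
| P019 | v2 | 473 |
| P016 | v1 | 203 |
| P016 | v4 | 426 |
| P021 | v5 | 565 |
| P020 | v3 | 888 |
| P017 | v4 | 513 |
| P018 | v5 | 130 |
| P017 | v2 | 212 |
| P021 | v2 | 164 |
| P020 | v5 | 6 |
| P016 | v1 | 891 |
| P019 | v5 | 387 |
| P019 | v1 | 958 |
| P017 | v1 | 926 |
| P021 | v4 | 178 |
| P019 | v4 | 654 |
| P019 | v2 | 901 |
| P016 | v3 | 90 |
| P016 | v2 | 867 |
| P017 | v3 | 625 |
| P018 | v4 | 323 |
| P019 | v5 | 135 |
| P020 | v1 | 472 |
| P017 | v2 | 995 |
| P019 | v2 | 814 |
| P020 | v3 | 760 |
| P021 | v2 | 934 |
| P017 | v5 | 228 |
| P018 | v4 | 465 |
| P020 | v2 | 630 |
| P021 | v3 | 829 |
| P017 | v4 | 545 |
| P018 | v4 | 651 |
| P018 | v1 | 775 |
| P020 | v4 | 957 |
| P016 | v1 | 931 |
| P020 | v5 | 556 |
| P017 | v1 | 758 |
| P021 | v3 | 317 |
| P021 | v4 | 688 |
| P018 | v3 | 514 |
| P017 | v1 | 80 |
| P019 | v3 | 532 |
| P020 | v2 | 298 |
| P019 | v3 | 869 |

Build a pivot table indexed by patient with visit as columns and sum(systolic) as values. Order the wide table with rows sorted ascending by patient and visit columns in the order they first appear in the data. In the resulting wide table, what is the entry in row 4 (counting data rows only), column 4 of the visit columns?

With rows sorted ascending by patient, row 4 is patient=P019. visit columns in first-appearance order: v5, v1, v3, v4, v2; column 4 is v4.
Long rows with patient=P019, visit=v4: 881 + 1 + 654 = 1536.

1536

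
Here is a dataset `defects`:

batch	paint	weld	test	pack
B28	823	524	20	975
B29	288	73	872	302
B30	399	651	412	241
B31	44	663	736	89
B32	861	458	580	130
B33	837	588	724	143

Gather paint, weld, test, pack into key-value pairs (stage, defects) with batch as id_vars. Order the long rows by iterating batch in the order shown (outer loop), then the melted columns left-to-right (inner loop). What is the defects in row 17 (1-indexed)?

861

24 rows total (6 × 4). Row 17: index ⌊(17-1)/4⌋ = 4 into batch → B32; (17-1) mod 4 = 0 into the melted columns → paint.
So row 17 is (B32, paint, 861); defects = 861.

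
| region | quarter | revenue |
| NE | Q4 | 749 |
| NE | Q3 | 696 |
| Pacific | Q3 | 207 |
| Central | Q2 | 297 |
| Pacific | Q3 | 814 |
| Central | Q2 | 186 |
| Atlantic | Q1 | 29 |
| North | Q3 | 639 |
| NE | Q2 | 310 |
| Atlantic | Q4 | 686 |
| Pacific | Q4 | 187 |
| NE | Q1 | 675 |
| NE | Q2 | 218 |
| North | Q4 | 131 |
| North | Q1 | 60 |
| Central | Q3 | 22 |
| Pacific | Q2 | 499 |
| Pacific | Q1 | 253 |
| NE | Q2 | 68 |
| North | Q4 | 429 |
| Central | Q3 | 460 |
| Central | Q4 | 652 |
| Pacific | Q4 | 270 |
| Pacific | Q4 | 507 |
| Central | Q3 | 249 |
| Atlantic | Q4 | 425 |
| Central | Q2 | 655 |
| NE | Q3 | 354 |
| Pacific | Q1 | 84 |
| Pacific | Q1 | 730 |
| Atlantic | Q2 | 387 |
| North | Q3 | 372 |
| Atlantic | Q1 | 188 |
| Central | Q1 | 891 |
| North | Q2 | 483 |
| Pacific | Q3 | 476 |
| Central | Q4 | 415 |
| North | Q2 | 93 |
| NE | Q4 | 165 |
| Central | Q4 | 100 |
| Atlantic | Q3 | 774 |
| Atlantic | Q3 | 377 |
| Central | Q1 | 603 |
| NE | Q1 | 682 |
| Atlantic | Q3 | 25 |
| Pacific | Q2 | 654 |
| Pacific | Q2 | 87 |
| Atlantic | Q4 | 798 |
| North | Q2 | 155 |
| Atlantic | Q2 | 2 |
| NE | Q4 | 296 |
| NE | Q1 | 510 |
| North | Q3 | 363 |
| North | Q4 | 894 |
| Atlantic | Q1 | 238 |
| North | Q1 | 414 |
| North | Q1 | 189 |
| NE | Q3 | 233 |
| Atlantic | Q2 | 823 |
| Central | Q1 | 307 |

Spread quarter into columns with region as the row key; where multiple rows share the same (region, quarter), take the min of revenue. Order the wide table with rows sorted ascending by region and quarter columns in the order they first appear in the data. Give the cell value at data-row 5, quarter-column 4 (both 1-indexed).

With rows sorted ascending by region, row 5 is region=Pacific. quarter columns in first-appearance order: Q4, Q3, Q2, Q1; column 4 is Q1.
Long rows with region=Pacific, quarter=Q1: min(253, 84, 730) = 84.

84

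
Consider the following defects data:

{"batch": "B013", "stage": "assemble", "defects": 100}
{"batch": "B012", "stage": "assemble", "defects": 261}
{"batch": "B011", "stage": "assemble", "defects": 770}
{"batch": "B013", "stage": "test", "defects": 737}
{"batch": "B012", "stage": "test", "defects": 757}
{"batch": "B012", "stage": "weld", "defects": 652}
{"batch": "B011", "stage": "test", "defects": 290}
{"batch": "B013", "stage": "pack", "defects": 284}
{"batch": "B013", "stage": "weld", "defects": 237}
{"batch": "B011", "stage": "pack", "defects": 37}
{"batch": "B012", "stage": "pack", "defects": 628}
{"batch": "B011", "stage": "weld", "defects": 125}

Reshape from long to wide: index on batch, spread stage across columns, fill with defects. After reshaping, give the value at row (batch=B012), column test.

Wide layout: rows indexed by batch, columns are the 4 distinct stage values (assemble, test, weld, pack).
Cell (batch=B012, stage=test) draws from the long row where batch=B012 and stage=test, which has defects=757.

757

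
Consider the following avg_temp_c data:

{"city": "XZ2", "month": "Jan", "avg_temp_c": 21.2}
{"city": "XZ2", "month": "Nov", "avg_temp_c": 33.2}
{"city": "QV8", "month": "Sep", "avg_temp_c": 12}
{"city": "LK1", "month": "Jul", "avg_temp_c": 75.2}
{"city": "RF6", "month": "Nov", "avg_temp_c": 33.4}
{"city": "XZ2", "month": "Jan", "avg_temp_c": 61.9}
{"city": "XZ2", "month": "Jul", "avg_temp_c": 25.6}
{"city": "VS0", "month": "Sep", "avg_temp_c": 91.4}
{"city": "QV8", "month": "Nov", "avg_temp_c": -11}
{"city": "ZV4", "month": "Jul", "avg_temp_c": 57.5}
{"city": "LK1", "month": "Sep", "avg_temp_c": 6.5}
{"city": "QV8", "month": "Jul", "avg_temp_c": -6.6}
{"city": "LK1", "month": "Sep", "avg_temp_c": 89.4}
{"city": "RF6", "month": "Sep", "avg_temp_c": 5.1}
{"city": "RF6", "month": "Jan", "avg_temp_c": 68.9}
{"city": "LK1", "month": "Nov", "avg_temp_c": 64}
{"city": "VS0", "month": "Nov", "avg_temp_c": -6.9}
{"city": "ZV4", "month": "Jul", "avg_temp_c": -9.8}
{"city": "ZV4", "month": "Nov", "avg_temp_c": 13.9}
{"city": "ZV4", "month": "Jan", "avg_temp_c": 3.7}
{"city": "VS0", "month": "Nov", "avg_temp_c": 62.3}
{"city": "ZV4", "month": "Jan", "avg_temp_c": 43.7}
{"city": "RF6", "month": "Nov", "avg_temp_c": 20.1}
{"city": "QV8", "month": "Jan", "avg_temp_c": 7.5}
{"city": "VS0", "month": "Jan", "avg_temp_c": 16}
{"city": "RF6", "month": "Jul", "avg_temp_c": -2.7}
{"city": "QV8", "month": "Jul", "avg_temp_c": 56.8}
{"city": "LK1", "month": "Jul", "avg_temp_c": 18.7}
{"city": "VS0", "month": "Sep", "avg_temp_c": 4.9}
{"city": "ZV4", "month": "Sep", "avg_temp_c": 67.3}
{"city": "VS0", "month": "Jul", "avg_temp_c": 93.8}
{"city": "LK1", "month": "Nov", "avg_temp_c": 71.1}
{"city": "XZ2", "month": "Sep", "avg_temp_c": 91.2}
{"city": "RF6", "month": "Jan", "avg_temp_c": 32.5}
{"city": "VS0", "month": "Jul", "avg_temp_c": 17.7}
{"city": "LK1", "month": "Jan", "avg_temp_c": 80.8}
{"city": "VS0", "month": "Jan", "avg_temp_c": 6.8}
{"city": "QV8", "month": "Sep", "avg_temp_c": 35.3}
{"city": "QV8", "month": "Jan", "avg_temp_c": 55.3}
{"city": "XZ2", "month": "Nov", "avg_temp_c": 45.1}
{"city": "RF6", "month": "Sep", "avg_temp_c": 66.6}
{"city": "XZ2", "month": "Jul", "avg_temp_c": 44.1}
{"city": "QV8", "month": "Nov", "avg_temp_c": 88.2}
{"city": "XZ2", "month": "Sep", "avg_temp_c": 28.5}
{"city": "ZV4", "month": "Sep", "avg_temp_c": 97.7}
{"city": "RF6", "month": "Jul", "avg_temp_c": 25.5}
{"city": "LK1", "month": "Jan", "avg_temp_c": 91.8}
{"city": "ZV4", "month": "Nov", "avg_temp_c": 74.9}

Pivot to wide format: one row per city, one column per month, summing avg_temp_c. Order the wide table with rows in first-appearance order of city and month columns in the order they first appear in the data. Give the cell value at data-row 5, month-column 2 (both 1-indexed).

With rows in first-appearance order of city, row 5 is city=VS0. month columns in first-appearance order: Jan, Nov, Sep, Jul; column 2 is Nov.
Long rows with city=VS0, month=Nov: -6.9 + 62.3 = 55.4.

55.4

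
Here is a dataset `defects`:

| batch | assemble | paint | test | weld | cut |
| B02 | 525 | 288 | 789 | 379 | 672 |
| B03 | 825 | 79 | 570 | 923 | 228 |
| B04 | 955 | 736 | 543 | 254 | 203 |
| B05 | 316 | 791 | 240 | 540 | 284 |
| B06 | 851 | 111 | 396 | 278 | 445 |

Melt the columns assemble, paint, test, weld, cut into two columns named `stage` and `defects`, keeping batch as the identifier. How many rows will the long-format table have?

25

5 batch values × 5 melted columns = 25 rows.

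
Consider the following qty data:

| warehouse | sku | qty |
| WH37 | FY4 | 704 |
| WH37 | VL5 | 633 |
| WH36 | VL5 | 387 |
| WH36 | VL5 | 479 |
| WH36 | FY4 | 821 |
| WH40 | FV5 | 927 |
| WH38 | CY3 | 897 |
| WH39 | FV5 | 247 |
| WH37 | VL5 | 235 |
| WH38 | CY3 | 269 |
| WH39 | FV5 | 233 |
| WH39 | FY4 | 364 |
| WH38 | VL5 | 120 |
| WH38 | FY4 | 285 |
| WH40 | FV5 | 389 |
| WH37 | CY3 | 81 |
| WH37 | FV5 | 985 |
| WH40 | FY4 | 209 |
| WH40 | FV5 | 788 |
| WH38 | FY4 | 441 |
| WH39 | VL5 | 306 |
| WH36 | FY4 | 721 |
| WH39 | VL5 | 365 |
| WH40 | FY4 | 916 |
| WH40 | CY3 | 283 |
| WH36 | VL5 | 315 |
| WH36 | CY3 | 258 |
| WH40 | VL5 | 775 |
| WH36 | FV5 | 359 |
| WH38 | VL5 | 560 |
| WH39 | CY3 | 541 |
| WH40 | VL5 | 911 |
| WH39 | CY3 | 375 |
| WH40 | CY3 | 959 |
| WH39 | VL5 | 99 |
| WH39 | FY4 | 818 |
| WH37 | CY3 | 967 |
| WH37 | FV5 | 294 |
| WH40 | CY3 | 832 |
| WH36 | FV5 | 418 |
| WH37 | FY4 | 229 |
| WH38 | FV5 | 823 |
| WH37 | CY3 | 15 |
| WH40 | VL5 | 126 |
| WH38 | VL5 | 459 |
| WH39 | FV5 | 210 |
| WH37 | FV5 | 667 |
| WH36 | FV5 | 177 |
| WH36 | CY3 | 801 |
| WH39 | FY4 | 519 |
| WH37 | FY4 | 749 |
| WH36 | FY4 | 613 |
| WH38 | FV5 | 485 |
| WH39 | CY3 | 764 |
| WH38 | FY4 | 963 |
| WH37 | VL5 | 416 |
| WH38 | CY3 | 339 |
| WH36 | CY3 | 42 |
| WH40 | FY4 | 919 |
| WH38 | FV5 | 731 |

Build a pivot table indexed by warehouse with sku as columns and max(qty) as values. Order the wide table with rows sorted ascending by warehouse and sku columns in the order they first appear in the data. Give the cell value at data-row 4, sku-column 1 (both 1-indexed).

818

With rows sorted ascending by warehouse, row 4 is warehouse=WH39. sku columns in first-appearance order: FY4, VL5, FV5, CY3; column 1 is FY4.
Long rows with warehouse=WH39, sku=FY4: max(364, 818, 519) = 818.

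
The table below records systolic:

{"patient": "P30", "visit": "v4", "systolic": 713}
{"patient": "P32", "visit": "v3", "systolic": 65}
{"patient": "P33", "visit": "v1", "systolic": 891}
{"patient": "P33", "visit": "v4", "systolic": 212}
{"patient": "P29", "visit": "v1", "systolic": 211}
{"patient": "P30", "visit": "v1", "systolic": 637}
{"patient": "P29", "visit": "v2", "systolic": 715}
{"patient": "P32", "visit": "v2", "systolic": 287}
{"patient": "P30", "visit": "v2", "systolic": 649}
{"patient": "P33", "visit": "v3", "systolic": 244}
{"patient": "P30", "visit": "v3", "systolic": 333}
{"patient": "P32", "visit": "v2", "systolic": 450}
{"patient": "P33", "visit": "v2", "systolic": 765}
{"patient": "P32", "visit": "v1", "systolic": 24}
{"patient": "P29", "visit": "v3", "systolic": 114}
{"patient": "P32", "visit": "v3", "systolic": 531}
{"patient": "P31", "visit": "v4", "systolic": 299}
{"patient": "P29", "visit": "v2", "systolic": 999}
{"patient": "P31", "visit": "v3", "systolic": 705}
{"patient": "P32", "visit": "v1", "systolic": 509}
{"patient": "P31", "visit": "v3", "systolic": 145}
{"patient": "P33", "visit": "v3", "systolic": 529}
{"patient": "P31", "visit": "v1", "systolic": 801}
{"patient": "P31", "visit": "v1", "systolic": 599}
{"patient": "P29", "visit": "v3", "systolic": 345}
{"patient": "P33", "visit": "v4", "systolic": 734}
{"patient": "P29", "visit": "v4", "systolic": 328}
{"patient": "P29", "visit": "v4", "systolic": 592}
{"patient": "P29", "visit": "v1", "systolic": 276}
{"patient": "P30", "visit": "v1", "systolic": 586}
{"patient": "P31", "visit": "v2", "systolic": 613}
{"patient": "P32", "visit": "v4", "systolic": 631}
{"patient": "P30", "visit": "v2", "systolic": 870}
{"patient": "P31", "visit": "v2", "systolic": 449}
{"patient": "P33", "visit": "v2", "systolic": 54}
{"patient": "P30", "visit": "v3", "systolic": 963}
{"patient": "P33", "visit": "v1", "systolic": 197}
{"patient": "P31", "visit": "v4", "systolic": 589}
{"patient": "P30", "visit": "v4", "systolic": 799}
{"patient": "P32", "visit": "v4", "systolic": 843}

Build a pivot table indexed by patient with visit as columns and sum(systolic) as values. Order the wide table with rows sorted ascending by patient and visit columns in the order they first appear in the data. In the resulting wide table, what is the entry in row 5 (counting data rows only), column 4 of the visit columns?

With rows sorted ascending by patient, row 5 is patient=P33. visit columns in first-appearance order: v4, v3, v1, v2; column 4 is v2.
Long rows with patient=P33, visit=v2: 765 + 54 = 819.

819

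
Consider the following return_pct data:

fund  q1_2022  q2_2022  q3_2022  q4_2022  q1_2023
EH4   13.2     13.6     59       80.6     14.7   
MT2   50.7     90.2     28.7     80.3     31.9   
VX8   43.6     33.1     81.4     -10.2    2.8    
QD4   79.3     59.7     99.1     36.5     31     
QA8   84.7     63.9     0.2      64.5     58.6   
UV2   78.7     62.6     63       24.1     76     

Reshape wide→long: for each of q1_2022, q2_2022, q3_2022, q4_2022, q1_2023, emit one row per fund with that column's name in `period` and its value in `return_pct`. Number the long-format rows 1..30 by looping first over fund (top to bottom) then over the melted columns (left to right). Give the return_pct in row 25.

58.6

30 rows total (6 × 5). Row 25: index ⌊(25-1)/5⌋ = 4 into fund → QA8; (25-1) mod 5 = 4 into the melted columns → q1_2023.
So row 25 is (QA8, q1_2023, 58.6); return_pct = 58.6.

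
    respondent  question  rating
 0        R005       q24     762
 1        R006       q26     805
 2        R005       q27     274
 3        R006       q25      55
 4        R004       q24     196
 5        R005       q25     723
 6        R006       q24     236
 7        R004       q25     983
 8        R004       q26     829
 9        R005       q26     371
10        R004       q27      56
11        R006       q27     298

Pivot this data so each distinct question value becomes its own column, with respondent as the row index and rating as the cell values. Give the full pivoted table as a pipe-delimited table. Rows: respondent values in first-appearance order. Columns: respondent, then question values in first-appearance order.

Columns: respondent plus the 4 distinct question values (q24, q26, q27, q25).
For example, row R005 column q24 takes rating=762 from the long row (R005, q24).

| respondent | q24 | q26 | q27 | q25 |
| R005 | 762 | 371 | 274 | 723 |
| R006 | 236 | 805 | 298 | 55 |
| R004 | 196 | 829 | 56 | 983 |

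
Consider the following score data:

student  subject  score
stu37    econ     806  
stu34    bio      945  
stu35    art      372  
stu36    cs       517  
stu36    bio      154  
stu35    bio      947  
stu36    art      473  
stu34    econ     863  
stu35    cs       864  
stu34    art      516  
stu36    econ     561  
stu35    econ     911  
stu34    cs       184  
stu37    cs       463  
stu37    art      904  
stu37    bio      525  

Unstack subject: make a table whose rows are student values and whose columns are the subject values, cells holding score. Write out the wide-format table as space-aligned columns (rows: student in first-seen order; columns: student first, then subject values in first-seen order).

student  econ  bio  art  cs 
stu37    806   525  904  463
stu34    863   945  516  184
stu35    911   947  372  864
stu36    561   154  473  517

Columns: student plus the 4 distinct subject values (econ, bio, art, cs).
For example, row stu37 column econ takes score=806 from the long row (stu37, econ).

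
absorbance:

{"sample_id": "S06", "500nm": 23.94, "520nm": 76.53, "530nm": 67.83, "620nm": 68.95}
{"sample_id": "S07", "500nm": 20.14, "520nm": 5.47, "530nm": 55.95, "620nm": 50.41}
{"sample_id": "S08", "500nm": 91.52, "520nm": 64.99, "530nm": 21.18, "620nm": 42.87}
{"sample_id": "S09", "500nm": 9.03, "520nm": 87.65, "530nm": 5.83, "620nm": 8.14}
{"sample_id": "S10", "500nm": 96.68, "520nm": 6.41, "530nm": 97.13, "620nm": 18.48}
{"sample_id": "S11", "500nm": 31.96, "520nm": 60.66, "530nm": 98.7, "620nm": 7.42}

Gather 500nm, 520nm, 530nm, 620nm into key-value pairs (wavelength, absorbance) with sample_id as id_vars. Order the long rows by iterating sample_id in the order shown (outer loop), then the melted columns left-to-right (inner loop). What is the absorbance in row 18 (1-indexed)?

24 rows total (6 × 4). Row 18: index ⌊(18-1)/4⌋ = 4 into sample_id → S10; (18-1) mod 4 = 1 into the melted columns → 520nm.
So row 18 is (S10, 520nm, 6.41); absorbance = 6.41.

6.41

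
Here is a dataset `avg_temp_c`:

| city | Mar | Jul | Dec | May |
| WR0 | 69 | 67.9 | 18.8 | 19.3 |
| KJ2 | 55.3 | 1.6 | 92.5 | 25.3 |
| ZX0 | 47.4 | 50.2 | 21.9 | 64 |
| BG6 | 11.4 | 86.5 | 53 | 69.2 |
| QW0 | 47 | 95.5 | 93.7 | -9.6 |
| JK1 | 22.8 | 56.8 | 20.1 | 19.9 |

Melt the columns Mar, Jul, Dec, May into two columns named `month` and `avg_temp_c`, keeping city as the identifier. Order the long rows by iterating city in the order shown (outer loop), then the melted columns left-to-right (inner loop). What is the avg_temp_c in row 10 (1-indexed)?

50.2

24 rows total (6 × 4). Row 10: index ⌊(10-1)/4⌋ = 2 into city → ZX0; (10-1) mod 4 = 1 into the melted columns → Jul.
So row 10 is (ZX0, Jul, 50.2); avg_temp_c = 50.2.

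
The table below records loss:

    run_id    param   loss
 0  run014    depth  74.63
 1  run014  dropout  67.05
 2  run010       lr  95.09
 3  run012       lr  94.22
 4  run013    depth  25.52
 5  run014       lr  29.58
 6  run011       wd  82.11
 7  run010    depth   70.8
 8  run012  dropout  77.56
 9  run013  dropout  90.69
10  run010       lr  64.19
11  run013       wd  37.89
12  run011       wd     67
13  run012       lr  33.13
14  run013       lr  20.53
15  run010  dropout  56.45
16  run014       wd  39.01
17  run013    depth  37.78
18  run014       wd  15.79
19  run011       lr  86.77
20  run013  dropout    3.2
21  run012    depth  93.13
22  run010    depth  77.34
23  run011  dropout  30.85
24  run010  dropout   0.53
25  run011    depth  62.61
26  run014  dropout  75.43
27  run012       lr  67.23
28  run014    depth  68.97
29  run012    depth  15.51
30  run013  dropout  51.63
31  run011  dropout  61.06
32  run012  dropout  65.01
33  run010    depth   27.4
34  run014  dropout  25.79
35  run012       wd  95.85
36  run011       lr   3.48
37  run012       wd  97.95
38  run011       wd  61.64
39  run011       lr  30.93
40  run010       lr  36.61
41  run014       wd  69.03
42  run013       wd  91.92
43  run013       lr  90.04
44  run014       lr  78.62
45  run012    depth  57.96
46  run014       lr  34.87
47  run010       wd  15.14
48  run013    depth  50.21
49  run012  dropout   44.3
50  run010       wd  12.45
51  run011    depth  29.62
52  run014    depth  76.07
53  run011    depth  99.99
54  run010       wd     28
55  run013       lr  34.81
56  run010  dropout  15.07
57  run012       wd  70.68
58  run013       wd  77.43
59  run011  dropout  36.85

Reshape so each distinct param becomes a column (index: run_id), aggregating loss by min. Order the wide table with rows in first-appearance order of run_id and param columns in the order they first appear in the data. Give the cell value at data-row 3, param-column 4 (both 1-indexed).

70.68

With rows in first-appearance order of run_id, row 3 is run_id=run012. param columns in first-appearance order: depth, dropout, lr, wd; column 4 is wd.
Long rows with run_id=run012, param=wd: min(95.85, 97.95, 70.68) = 70.68.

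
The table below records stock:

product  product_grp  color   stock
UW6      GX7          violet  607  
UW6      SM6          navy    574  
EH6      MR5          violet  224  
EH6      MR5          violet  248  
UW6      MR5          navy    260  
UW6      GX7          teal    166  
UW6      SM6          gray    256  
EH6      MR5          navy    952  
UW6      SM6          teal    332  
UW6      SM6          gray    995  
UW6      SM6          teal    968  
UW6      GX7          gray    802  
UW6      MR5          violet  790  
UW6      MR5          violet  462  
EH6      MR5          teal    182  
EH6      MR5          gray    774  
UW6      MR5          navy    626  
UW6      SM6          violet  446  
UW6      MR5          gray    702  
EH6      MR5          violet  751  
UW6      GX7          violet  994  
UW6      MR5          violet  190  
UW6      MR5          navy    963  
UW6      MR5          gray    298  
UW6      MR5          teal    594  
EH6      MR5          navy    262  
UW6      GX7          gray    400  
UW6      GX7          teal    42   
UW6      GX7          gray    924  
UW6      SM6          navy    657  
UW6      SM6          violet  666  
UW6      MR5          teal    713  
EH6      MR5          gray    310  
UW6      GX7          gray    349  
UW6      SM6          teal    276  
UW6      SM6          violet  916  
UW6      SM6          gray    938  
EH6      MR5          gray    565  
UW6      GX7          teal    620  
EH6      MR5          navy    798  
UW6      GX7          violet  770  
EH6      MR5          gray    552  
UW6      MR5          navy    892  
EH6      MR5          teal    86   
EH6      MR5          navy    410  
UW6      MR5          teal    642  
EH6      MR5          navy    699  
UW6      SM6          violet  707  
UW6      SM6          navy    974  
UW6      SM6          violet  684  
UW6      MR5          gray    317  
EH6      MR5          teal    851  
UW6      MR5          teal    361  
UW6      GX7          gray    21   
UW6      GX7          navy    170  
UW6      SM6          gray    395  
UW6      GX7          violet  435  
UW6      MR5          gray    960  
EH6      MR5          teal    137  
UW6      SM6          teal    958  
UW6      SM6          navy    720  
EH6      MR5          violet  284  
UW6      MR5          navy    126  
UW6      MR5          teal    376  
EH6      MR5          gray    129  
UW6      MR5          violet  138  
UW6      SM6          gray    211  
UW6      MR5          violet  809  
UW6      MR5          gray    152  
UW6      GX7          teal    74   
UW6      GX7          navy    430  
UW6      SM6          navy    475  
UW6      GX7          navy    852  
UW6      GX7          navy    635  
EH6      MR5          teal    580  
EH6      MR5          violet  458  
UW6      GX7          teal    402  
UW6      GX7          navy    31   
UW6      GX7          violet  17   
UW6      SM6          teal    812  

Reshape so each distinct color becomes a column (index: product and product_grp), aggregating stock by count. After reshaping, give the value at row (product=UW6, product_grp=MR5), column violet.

5

Rows with product=UW6, product_grp=MR5 and color=violet: stock values are 790, 462, 190, 138, 809.
5 rows match — count = 5.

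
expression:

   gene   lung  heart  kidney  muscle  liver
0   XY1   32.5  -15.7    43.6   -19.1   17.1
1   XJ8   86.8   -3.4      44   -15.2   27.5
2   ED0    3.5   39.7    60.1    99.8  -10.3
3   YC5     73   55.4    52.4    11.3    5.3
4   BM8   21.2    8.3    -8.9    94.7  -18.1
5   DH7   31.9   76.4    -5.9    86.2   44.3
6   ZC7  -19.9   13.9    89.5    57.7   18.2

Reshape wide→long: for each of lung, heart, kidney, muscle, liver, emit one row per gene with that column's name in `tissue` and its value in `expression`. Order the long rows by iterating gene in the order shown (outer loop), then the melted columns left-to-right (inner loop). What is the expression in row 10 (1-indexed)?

35 rows total (7 × 5). Row 10: index ⌊(10-1)/5⌋ = 1 into gene → XJ8; (10-1) mod 5 = 4 into the melted columns → liver.
So row 10 is (XJ8, liver, 27.5); expression = 27.5.

27.5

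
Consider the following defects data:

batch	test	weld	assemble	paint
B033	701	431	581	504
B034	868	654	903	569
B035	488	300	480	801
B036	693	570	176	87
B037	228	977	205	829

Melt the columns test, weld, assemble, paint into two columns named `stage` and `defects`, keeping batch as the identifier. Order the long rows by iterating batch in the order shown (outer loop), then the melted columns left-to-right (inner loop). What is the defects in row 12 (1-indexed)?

20 rows total (5 × 4). Row 12: index ⌊(12-1)/4⌋ = 2 into batch → B035; (12-1) mod 4 = 3 into the melted columns → paint.
So row 12 is (B035, paint, 801); defects = 801.

801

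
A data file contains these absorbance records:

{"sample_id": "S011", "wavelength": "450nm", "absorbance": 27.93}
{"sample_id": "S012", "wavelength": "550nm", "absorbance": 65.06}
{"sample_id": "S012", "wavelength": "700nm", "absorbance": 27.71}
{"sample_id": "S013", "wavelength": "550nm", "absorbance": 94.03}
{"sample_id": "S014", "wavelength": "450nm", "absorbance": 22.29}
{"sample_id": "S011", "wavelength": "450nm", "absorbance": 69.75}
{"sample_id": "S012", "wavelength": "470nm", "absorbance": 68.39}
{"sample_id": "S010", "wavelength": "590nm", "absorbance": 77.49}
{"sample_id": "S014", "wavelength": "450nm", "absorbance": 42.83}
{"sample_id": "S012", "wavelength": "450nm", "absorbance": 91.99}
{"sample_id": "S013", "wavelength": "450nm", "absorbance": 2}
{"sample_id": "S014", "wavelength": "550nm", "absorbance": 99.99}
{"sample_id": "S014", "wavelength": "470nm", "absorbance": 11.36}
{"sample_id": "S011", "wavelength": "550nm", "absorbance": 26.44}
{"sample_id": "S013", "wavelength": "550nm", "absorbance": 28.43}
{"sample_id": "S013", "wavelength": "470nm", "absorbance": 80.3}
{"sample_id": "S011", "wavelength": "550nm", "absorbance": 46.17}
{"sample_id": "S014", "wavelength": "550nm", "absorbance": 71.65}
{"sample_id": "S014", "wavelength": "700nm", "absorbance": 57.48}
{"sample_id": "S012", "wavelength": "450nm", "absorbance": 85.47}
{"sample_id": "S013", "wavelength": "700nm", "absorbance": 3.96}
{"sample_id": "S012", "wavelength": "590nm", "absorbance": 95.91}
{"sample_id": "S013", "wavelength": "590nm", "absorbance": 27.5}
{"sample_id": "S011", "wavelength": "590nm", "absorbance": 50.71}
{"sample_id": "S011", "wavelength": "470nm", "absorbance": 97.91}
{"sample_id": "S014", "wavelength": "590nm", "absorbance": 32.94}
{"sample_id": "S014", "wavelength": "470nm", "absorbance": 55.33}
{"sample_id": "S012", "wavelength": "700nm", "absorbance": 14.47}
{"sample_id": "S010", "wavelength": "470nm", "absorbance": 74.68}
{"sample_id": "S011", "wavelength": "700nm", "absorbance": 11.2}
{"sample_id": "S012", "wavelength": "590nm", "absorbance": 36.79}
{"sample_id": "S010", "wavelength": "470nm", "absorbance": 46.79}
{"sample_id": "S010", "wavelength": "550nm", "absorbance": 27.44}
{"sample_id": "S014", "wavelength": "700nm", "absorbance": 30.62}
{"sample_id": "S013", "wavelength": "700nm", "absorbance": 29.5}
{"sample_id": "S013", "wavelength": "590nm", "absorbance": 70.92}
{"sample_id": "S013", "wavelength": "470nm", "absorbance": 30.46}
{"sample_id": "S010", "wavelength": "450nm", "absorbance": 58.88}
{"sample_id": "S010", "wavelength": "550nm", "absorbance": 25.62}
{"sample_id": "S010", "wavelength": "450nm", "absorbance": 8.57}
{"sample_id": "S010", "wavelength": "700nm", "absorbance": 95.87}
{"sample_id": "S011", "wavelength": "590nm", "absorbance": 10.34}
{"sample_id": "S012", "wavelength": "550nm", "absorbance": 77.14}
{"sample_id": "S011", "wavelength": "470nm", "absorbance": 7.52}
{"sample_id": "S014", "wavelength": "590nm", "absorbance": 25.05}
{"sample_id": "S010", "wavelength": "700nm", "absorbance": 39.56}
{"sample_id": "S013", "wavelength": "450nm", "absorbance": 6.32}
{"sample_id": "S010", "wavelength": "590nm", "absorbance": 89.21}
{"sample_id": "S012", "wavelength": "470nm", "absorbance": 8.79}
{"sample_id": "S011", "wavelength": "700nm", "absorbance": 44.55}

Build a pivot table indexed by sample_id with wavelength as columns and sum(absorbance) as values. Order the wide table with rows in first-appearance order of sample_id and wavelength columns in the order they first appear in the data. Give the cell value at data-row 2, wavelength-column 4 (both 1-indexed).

With rows in first-appearance order of sample_id, row 2 is sample_id=S012. wavelength columns in first-appearance order: 450nm, 550nm, 700nm, 470nm, 590nm; column 4 is 470nm.
Long rows with sample_id=S012, wavelength=470nm: 68.39 + 8.79 = 77.18.

77.18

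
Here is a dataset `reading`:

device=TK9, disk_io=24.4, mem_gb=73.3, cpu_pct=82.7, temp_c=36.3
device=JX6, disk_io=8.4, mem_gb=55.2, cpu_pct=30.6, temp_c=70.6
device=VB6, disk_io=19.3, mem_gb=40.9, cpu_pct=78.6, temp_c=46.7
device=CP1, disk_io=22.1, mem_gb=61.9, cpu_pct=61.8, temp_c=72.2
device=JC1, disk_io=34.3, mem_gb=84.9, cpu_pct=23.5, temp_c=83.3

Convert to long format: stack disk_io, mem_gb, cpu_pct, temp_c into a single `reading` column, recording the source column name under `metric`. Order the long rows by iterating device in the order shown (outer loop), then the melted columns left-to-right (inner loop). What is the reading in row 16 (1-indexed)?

72.2

20 rows total (5 × 4). Row 16: index ⌊(16-1)/4⌋ = 3 into device → CP1; (16-1) mod 4 = 3 into the melted columns → temp_c.
So row 16 is (CP1, temp_c, 72.2); reading = 72.2.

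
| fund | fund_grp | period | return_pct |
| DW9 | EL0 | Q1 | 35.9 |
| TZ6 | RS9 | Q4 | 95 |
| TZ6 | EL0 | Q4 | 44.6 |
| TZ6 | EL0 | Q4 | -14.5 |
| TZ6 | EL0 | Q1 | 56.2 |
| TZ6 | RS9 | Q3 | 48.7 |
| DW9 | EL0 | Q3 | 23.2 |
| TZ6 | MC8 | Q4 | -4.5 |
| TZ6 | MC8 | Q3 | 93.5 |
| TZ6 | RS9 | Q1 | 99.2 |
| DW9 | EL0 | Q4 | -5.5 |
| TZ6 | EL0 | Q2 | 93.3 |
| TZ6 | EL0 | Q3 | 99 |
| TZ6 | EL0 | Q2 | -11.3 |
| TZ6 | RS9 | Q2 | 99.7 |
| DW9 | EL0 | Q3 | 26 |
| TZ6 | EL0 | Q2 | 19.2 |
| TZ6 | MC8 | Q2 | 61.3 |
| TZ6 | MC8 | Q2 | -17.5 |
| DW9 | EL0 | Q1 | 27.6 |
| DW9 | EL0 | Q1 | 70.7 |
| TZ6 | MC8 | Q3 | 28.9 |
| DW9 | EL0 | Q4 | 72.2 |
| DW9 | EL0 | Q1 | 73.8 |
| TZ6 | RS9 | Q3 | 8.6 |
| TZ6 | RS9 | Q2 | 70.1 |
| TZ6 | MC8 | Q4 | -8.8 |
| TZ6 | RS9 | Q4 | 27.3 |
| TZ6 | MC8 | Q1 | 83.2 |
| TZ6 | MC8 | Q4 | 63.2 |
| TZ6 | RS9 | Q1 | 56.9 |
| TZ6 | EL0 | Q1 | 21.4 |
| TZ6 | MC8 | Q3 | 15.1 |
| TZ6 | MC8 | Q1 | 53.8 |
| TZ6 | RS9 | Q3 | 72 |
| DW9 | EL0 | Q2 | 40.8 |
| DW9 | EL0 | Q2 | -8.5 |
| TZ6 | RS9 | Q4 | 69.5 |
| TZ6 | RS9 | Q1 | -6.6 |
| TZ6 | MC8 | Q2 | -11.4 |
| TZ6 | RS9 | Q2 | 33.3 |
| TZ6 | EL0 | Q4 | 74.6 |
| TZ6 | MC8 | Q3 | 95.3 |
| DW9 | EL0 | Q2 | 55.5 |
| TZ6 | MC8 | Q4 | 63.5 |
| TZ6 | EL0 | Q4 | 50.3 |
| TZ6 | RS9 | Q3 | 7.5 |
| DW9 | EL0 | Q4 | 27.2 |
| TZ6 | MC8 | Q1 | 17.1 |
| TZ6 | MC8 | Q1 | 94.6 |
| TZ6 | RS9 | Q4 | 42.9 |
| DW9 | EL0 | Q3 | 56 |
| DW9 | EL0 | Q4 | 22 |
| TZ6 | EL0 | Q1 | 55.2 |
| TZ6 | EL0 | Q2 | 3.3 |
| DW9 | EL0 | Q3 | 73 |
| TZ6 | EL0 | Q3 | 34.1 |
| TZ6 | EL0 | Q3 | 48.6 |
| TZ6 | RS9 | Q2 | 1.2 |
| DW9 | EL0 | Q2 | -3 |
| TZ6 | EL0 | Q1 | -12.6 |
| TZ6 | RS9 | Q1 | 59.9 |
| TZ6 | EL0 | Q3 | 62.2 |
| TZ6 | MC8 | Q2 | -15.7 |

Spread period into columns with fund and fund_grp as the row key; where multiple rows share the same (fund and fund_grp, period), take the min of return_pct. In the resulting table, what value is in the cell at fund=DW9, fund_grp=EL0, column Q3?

23.2

Rows with fund=DW9, fund_grp=EL0 and period=Q3: return_pct values are 23.2, 26, 56, 73.
min(23.2, 26, 56, 73) = 23.2.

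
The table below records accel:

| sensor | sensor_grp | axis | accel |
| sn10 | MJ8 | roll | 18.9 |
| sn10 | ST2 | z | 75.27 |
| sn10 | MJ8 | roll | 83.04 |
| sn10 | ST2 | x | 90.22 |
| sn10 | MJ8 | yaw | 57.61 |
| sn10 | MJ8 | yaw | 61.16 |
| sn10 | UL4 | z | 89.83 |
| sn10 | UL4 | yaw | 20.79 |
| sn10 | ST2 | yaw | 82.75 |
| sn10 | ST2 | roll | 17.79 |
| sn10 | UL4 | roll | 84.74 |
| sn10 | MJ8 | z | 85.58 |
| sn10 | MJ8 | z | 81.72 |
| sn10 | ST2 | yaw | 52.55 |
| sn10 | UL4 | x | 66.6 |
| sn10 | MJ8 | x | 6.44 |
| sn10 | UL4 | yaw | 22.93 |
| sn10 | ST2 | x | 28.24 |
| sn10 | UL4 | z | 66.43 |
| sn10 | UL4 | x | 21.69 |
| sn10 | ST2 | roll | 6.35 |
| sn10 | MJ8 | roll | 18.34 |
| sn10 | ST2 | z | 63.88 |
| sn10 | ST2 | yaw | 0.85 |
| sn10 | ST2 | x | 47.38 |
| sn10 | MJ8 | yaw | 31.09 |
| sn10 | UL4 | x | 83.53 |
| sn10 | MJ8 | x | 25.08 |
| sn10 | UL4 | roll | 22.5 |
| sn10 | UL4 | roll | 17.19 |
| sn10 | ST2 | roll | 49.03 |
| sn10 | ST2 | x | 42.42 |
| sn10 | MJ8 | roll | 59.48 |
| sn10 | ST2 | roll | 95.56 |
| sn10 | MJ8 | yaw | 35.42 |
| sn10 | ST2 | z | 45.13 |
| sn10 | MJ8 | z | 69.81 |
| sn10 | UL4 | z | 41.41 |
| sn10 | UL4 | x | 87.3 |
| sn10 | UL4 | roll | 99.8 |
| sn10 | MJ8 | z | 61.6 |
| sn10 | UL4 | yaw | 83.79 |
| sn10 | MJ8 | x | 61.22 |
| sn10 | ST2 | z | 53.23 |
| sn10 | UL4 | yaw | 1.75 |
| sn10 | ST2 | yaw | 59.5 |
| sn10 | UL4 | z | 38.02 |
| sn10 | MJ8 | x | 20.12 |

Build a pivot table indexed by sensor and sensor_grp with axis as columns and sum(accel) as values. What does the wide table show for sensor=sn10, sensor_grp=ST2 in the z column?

Rows with sensor=sn10, sensor_grp=ST2 and axis=z: accel values are 75.27, 63.88, 45.13, 53.23.
75.27 + 63.88 + 45.13 + 53.23 = 237.51.

237.51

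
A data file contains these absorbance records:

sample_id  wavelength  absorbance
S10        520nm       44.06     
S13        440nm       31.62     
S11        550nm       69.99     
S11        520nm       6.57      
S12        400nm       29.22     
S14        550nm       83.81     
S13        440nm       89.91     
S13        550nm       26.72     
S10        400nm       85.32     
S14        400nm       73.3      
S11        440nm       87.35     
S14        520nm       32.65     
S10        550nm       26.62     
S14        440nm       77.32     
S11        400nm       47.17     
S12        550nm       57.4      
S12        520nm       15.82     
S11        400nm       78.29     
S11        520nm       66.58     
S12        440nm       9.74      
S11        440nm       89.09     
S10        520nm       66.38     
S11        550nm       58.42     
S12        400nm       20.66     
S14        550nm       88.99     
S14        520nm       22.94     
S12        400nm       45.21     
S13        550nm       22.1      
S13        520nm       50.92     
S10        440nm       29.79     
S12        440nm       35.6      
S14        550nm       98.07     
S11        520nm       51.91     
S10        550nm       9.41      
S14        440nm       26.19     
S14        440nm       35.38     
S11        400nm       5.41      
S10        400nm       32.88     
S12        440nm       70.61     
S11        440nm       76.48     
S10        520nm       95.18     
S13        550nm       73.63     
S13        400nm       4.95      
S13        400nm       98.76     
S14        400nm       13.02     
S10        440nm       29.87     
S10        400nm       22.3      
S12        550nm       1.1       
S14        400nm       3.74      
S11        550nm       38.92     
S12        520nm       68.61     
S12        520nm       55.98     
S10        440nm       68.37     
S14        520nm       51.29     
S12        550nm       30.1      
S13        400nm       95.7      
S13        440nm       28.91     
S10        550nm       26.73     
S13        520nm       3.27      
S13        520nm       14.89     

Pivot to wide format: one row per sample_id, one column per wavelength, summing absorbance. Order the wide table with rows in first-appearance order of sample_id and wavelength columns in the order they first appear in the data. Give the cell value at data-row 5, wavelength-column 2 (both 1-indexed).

138.89

With rows in first-appearance order of sample_id, row 5 is sample_id=S14. wavelength columns in first-appearance order: 520nm, 440nm, 550nm, 400nm; column 2 is 440nm.
Long rows with sample_id=S14, wavelength=440nm: 77.32 + 26.19 + 35.38 = 138.89.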